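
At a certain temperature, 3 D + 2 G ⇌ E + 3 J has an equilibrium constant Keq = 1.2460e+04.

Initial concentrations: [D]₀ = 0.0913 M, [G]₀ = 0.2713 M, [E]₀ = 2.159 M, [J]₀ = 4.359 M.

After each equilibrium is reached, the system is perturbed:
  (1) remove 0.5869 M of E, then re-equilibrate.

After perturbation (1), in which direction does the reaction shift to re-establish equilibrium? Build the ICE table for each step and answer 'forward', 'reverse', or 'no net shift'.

Q₀ = 3.1923e+06 vs Keq = 1.2460e+04 ⇒ Q>K, reverse
Step 1:
                    D           G           E           J
  Initial      0.0913      0.2713       2.159       4.359
  Change        0.284      0.1893    -0.09465      -0.284
  Equil        0.3753      0.4606       2.064       4.075
  solve Keq expr → x = -0.09465; check Q = 1.2460e+04
Then remove 0.5869 M of E.
Step 2:
                    D           G           E           J
  Initial      0.3753      0.4606       1.477       4.075
  Change     -0.02739    -0.01826    0.009129     0.02739
  Equil        0.3479      0.4423       1.487       4.102
  solve Keq expr → x = 0.009129; check Q = 1.2460e+04

Direction: forward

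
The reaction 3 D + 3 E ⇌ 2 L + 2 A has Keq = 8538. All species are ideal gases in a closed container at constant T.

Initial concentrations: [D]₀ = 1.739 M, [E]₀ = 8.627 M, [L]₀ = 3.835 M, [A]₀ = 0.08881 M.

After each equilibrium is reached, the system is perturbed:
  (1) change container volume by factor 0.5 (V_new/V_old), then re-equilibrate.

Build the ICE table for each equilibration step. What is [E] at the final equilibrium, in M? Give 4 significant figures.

Q₀ = 3.4354e-05 vs Keq = 8538 ⇒ Q<K, forward
Step 1:
                    D           E           L           A
  init          1.739       8.627       3.835     0.08881
  Δ            -1.715      -1.715       1.144       1.144
  eq          0.02372       6.912       4.979       1.232
  solve Keq expr → x = 0.5718; check Q = 8538
Then change container volume by factor 0.5 (V_new/V_old).
Step 2:
                    D           E           L           A
  init        0.04745       13.82       9.957       2.465
  Δ           -0.0174     -0.0174      0.0116      0.0116
  eq          0.03004       13.81       9.969       2.476
  solve Keq expr → x = 0.005801; check Q = 8538

[E]_eq = 13.81 M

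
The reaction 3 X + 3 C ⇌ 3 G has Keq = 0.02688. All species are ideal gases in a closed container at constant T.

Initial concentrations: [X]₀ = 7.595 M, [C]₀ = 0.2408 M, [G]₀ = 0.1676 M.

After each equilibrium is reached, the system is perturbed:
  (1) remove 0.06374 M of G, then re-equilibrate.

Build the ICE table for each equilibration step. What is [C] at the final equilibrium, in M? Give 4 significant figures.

[C]_eq = 0.1065 M

Q₀ = 7.6961e-04 vs Keq = 0.02688 ⇒ Q<K, forward
Step 1:
                   X          C          G
  init         7.595     0.2408     0.1676
  Δ          -0.1148    -0.1148     0.1148
  eq            7.48      0.126     0.2824
  solve Keq expr → x = 0.03826; check Q = 0.02688
Then remove 0.06374 M of G.
Step 2:
                   X          C          G
  init          7.48      0.126     0.2186
  Δ         -0.01948   -0.01948    0.01948
  eq           7.461     0.1065     0.2381
  solve Keq expr → x = 0.006492; check Q = 0.02688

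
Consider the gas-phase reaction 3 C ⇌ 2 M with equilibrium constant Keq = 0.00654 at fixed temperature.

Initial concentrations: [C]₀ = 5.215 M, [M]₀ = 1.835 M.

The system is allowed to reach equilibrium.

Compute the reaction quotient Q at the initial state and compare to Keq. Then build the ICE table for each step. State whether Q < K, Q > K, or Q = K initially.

Q₀ = 0.02374; Q > K (proceeds reverse)

Q₀ = 0.02374 vs Keq = 0.00654 ⇒ Q>K, reverse
Step 1:
                    C           M
  Initial       5.215       1.835
  Change       0.9125     -0.6084
  Equil         6.128       1.227
  solve Keq expr → x = -0.3042; check Q = 0.00654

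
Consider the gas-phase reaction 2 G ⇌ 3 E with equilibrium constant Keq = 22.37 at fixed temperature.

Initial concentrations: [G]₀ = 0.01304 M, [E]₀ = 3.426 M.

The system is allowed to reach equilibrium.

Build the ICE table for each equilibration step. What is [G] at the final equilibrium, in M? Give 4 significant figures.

Q₀ = 2.3649e+05 vs Keq = 22.37 ⇒ Q>K, reverse
Step 1:
                   G          E
  init       0.01304      3.426
  Δ           0.7355     -1.103
  eq          0.7485      2.323
  solve Keq expr → x = -0.3677; check Q = 22.37

[G]_eq = 0.7485 M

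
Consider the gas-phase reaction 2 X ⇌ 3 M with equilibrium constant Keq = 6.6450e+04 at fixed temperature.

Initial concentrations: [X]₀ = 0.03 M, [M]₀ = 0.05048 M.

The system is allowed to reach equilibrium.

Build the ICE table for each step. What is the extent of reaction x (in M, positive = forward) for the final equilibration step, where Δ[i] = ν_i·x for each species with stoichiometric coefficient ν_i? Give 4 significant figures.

Q₀ = 0.1429 vs Keq = 6.6450e+04 ⇒ Q<K, forward
Step 1:
                    X           M
  init           0.03     0.05048
  Δ          -0.02989     0.04483
  eq       1.1414e-04     0.09531
  solve Keq expr → x = 0.01494; check Q = 6.6450e+04

x = 0.01494 M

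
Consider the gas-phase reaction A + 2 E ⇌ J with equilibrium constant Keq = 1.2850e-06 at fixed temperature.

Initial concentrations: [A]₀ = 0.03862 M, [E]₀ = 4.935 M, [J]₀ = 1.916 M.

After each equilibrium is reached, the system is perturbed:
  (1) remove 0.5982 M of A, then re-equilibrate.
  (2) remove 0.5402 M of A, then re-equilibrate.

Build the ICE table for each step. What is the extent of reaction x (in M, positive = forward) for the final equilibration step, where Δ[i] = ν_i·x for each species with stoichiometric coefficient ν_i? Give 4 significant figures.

Q₀ = 2.037 vs Keq = 1.2850e-06 ⇒ Q>K, reverse
Step 1:
                    A           E           J
  I           0.03862       4.935       1.916
  C             1.916       3.832      -1.916
  E             1.954       8.767  1.9301e-04
  solve Keq expr → x = -1.916; check Q = 1.2850e-06
Then remove 0.5982 M of A.
Step 2:
                    A           E           J
  I             1.356       8.767  1.9301e-04
  C        5.9067e-05  1.1813e-04 -5.9067e-05
  E             1.356       8.767  1.3395e-04
  solve Keq expr → x = -5.9067e-05; check Q = 1.2850e-06
Then remove 0.5402 M of A.
Step 3:
                    A           E           J
  I            0.8161       8.767  1.3395e-04
  C        5.3343e-05  1.0669e-04 -5.3343e-05
  E            0.8161       8.767  8.0603e-05
  solve Keq expr → x = -5.3343e-05; check Q = 1.2850e-06

x = -5.3343e-05 M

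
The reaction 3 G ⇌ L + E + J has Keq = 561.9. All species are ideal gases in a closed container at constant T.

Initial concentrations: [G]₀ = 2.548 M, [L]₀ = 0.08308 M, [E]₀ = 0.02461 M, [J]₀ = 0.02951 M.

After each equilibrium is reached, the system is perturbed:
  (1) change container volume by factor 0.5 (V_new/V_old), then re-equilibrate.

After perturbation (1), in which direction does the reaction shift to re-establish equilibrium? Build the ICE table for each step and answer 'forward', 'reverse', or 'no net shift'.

Direction: no net shift

Q₀ = 3.6474e-06 vs Keq = 561.9 ⇒ Q<K, forward
Step 1:
                    G           L           E           J
  Initial       2.548     0.08308     0.02461     0.02951
  Change       -2.444      0.8146      0.8146      0.8146
  Equil        0.1042      0.8977      0.8392      0.8441
  solve Keq expr → x = 0.8146; check Q = 561.9
Then change container volume by factor 0.5 (V_new/V_old).
Step 2:
                    G           L           E           J
  Initial      0.2084       1.795       1.678       1.688
  Change            0           0           0           0
  Equil        0.2084       1.795       1.678       1.688
  solve Keq expr → x = 0; check Q = 561.9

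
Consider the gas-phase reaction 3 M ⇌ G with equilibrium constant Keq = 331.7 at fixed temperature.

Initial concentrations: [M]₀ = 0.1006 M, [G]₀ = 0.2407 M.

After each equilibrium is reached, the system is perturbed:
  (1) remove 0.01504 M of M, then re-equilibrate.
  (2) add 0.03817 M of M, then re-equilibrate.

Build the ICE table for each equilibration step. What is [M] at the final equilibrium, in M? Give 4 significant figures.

[M]_eq = 0.09119 M

Q₀ = 236.4 vs Keq = 331.7 ⇒ Q<K, forward
Step 1:
                  M         G
  I          0.1006    0.2407
  C        -0.01031  0.003437
  E         0.09029    0.2441
  solve Keq expr → x = 0.003437; check Q = 331.7
Then remove 0.01504 M of M.
Step 2:
                  M         G
  I         0.07525    0.2441
  C         0.01444 -0.004814
  E         0.08969    0.2393
  solve Keq expr → x = -0.004814; check Q = 331.7
Then add 0.03817 M of M.
Step 3:
                  M         G
  I          0.1279    0.2393
  C        -0.03667   0.01222
  E         0.09119    0.2515
  solve Keq expr → x = 0.01222; check Q = 331.7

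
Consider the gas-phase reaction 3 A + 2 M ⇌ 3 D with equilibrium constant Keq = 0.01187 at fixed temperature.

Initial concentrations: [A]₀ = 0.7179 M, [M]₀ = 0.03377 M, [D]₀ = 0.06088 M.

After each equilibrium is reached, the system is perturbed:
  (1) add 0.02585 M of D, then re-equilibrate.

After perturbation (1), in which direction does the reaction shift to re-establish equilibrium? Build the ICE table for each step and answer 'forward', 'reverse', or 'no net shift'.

Q₀ = 0.5348 vs Keq = 0.01187 ⇒ Q>K, reverse
Step 1:
                   A          M          D
  Initial     0.7179    0.03377    0.06088
  Change     0.03533    0.02356   -0.03533
  Equil       0.7532    0.05733    0.02555
  solve Keq expr → x = -0.01178; check Q = 0.01187
Then add 0.02585 M of D.
Step 2:
                   A          M          D
  Initial     0.7532    0.05733     0.0514
  Change     0.02102    0.01401   -0.02102
  Equil       0.7743    0.07134    0.03038
  solve Keq expr → x = -0.007005; check Q = 0.01187

Direction: reverse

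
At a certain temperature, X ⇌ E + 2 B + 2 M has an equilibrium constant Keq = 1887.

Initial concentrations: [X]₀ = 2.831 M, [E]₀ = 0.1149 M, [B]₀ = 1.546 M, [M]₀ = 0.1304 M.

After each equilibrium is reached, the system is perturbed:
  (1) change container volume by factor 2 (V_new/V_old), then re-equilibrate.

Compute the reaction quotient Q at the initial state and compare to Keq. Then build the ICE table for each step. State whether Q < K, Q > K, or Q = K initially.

Q₀ = 0.00165; Q < K (proceeds forward)

Q₀ = 0.00165 vs Keq = 1887 ⇒ Q<K, forward
Step 1:
                  X         E         B         M
  I           2.831    0.1149     1.546    0.1304
  C          -2.102     2.102     4.203     4.203
  E          0.7293     2.217     5.749     4.334
  solve Keq expr → x = 2.102; check Q = 1887
Then change container volume by factor 2 (V_new/V_old).
Step 2:
                  X         E         B         M
  I          0.3646     1.108     2.875     2.167
  C         -0.2965    0.2965    0.5929    0.5929
  E         0.06818     1.405     3.468      2.76
  solve Keq expr → x = 0.2965; check Q = 1887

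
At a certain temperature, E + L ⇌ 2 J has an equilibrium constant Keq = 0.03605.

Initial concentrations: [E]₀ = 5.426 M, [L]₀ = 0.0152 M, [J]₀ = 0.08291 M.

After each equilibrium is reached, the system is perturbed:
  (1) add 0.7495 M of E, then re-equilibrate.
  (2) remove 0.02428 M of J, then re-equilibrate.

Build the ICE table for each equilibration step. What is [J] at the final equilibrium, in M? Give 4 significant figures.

[J]_eq = 0.0584 M

Q₀ = 0.08335 vs Keq = 0.03605 ⇒ Q>K, reverse
Step 1:
                    E           L           J
  Initial       5.426      0.0152     0.08291
  Change     0.007854    0.007854    -0.01571
  Equil         5.434     0.02305      0.0672
  solve Keq expr → x = -0.007854; check Q = 0.03605
Then add 0.7495 M of E.
Step 2:
                    E           L           J
  Initial       6.183     0.02305      0.0672
  Change    -0.001252   -0.001252    0.002504
  Equil         6.182      0.0218     0.06971
  solve Keq expr → x = 0.001252; check Q = 0.03605
Then remove 0.02428 M of J.
Step 3:
                    E           L           J
  Initial       6.182      0.0218     0.04543
  Change    -0.006485   -0.006485     0.01297
  Equil         6.176     0.01532      0.0584
  solve Keq expr → x = 0.006485; check Q = 0.03605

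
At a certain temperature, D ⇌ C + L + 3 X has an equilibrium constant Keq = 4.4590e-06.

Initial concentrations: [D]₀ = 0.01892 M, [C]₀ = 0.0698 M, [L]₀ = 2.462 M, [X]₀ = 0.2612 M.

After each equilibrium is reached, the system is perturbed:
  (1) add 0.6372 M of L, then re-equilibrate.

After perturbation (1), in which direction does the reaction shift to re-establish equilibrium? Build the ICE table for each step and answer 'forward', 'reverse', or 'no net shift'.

Direction: reverse

Q₀ = 0.1619 vs Keq = 4.4590e-06 ⇒ Q>K, reverse
Step 1:
                  D         C         L         X
  I         0.01892    0.0698     2.462    0.2612
  C         0.06881  -0.06881  -0.06881   -0.2064
  E         0.08773 9.9417e-04     2.393   0.05478
  solve Keq expr → x = -0.06881; check Q = 4.4590e-06
Then add 0.6372 M of L.
Step 2:
                  D         C         L         X
  I         0.08773 9.9417e-04      3.03   0.05478
  C       1.8319e-04 -1.8319e-04 -1.8319e-04 -5.4958e-04
  E         0.08791 8.1098e-04      3.03   0.05423
  solve Keq expr → x = -1.8319e-04; check Q = 4.4590e-06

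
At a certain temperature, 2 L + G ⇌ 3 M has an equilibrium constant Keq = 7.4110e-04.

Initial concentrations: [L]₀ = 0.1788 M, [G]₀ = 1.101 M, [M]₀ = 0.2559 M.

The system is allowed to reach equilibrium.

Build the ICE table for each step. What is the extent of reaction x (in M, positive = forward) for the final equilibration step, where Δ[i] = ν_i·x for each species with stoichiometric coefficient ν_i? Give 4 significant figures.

x = -0.07043 M

Q₀ = 0.4761 vs Keq = 7.4110e-04 ⇒ Q>K, reverse
Step 1:
                   L          G          M
  Initial     0.1788      1.101     0.2559
  Change      0.1409    0.07043    -0.2113
  Equil       0.3197      1.171     0.0446
  solve Keq expr → x = -0.07043; check Q = 7.4110e-04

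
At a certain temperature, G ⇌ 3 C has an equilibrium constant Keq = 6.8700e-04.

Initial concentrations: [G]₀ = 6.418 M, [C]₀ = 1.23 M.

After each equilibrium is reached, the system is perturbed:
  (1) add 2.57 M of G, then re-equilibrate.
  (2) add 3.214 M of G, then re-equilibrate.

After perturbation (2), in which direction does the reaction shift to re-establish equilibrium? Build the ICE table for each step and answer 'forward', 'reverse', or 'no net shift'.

Direction: forward

Q₀ = 0.2899 vs Keq = 6.8700e-04 ⇒ Q>K, reverse
Step 1:
                  G         C
  Initial     6.418      1.23
  Change     0.3544    -1.063
  Equil       6.772    0.1669
  solve Keq expr → x = -0.3544; check Q = 6.8700e-04
Then add 2.57 M of G.
Step 2:
                  G         C
  Initial     9.342    0.1669
  Change  -0.006285   0.01886
  Equil       9.336    0.1858
  solve Keq expr → x = 0.006285; check Q = 6.8700e-04
Then add 3.214 M of G.
Step 3:
                  G         C
  Initial     12.55    0.1858
  Change  -0.006407   0.01922
  Equil       12.54     0.205
  solve Keq expr → x = 0.006407; check Q = 6.8700e-04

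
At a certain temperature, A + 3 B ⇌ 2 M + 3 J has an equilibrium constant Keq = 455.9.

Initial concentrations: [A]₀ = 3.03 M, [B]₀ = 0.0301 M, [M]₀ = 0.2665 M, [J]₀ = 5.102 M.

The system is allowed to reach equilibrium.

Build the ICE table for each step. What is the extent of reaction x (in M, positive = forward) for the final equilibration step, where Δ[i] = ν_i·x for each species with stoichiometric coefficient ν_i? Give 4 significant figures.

x = -0.03886 M

Q₀ = 1.1415e+05 vs Keq = 455.9 ⇒ Q>K, reverse
Step 1:
                  A         B         M         J
  Initial      3.03    0.0301    0.2665     5.102
  Change    0.03886    0.1166  -0.07772   -0.1166
  Equil       3.069    0.1467    0.1888     4.985
  solve Keq expr → x = -0.03886; check Q = 455.9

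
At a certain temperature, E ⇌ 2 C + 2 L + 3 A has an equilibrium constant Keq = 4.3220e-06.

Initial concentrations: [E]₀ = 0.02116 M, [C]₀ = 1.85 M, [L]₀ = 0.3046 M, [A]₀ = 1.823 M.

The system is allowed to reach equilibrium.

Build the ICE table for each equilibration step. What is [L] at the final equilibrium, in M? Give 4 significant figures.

Q₀ = 90.92 vs Keq = 4.3220e-06 ⇒ Q>K, reverse
Step 1:
                   E          C          L          A
  Initial    0.02116       1.85     0.3046      1.823
  Change      0.1521    -0.3042    -0.3042    -0.4564
  Equil       0.1733      1.546 3.5044e-04      1.367
  solve Keq expr → x = -0.1521; check Q = 4.3220e-06

[L]_eq = 3.5044e-04 M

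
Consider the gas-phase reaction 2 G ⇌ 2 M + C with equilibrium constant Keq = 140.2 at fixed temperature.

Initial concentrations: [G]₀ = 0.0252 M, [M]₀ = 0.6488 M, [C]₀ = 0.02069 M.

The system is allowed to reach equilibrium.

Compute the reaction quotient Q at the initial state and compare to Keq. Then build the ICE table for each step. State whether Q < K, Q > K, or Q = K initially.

Q₀ = 13.71 vs Keq = 140.2 ⇒ Q<K, forward
Step 1:
                  G         M         C
  init       0.0252    0.6488   0.02069
  Δ        -0.01572   0.01572  0.007859
  eq       0.009483    0.6645   0.02855
  solve Keq expr → x = 0.007859; check Q = 140.2

Q₀ = 13.71; Q < K (proceeds forward)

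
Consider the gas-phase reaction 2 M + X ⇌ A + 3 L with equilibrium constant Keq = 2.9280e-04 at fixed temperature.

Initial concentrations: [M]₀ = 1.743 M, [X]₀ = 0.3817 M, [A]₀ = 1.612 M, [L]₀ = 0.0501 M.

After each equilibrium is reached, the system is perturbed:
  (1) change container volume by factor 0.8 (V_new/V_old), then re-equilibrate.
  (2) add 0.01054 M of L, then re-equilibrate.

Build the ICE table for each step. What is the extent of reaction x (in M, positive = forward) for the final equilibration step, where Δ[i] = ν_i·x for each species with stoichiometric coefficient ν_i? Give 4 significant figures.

x = -0.003398 M

Q₀ = 1.7481e-04 vs Keq = 2.9280e-04 ⇒ Q<K, forward
Step 1:
                   M          X          A          L
  I            1.743     0.3817      1.612     0.0501
  C        -0.006045  -0.003022   0.003022   0.009067
  E            1.737     0.3787      1.615    0.05917
  solve Keq expr → x = 0.003022; check Q = 2.9280e-04
Then change container volume by factor 0.8 (V_new/V_old).
Step 2:
                   M          X          A          L
  I            2.171     0.4733      2.019    0.07396
  C         0.003418   0.001709  -0.001709  -0.005127
  E            2.175     0.4751      2.017    0.06883
  solve Keq expr → x = -0.001709; check Q = 2.9280e-04
Then add 0.01054 M of L.
Step 3:
                   M          X          A          L
  I            2.175     0.4751      2.017    0.07937
  C         0.006796   0.003398  -0.003398   -0.01019
  E            2.181     0.4785      2.014    0.06918
  solve Keq expr → x = -0.003398; check Q = 2.9280e-04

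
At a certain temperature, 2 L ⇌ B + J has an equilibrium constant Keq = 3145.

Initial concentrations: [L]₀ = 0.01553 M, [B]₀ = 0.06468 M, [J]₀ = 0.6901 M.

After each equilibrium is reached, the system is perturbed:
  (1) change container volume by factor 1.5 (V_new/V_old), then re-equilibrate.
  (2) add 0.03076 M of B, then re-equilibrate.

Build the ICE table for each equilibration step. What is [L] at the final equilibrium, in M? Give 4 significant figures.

Q₀ = 185.1 vs Keq = 3145 ⇒ Q<K, forward
Step 1:
                   L          B          J
  init       0.01553    0.06468     0.6901
  Δ         -0.01158   0.005791   0.005791
  eq        0.003949    0.07047     0.6959
  solve Keq expr → x = 0.005791; check Q = 3145
Then change container volume by factor 1.5 (V_new/V_old).
Step 2:
                   L          B          J
  init      0.002633    0.04698     0.4639
  Δ                0          0          0
  eq        0.002633    0.04698     0.4639
  solve Keq expr → x = 0; check Q = 3145
Then add 0.03076 M of B.
Step 3:
                   L          B          J
  init      0.002633    0.07774     0.4639
  Δ       7.4440e-04 -3.7220e-04 -3.7220e-04
  eq        0.003377    0.07737     0.4636
  solve Keq expr → x = -3.7220e-04; check Q = 3145

[L]_eq = 0.003377 M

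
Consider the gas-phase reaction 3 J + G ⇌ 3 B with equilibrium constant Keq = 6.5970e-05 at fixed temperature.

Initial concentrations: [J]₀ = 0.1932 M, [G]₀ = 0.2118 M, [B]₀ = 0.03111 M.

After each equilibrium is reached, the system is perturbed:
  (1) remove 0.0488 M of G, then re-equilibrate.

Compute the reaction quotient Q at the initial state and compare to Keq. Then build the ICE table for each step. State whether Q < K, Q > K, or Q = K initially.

Q₀ = 0.01971; Q > K (proceeds reverse)

Q₀ = 0.01971 vs Keq = 6.5970e-05 ⇒ Q>K, reverse
Step 1:
                  J         G         B
  Initial    0.1932    0.2118   0.03111
  Change    0.02577  0.008589  -0.02577
  Equil       0.219    0.2204  0.005344
  solve Keq expr → x = -0.008589; check Q = 6.5970e-05
Then remove 0.0488 M of G.
Step 2:
                  J         G         B
  Initial     0.219    0.1716  0.005344
  Change  4.1709e-04 1.3903e-04 -4.1709e-04
  Equil      0.2194    0.1717  0.004927
  solve Keq expr → x = -1.3903e-04; check Q = 6.5970e-05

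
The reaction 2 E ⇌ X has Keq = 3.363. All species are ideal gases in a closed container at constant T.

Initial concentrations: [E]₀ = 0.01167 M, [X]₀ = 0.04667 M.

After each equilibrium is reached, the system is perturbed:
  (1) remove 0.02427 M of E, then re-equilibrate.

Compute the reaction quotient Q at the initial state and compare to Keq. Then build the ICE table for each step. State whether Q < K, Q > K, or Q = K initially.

Q₀ = 342.7 vs Keq = 3.363 ⇒ Q>K, reverse
Step 1:
                   E          X
  Initial    0.01167    0.04667
  Change     0.05938   -0.02969
  Equil      0.07105    0.01698
  solve Keq expr → x = -0.02969; check Q = 3.363
Then remove 0.02427 M of E.
Step 2:
                   E          X
  Initial    0.04678    0.01698
  Change     0.01128   -0.00564
  Equil      0.05806    0.01134
  solve Keq expr → x = -0.00564; check Q = 3.363

Q₀ = 342.7; Q > K (proceeds reverse)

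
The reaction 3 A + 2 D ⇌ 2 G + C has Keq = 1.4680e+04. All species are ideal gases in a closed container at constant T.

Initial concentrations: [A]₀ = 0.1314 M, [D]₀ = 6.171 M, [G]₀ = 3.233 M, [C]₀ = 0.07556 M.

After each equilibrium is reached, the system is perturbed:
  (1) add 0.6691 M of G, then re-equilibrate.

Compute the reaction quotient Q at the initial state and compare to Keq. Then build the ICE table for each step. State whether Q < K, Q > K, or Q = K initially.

Q₀ = 9.141 vs Keq = 1.4680e+04 ⇒ Q<K, forward
Step 1:
                   A          D          G          C
  init        0.1314      6.171      3.233    0.07556
  Δ          -0.1182   -0.07878    0.07878    0.03939
  eq         0.01323      6.092      3.312      0.115
  solve Keq expr → x = 0.03939; check Q = 1.4680e+04
Then add 0.6691 M of G.
Step 2:
                   A          D          G          C
  init       0.01323      6.092      3.981      0.115
  Δ         0.001697   0.001131  -0.001131 -5.6570e-04
  eq         0.01492      6.093       3.98     0.1144
  solve Keq expr → x = -5.6570e-04; check Q = 1.4680e+04

Q₀ = 9.141; Q < K (proceeds forward)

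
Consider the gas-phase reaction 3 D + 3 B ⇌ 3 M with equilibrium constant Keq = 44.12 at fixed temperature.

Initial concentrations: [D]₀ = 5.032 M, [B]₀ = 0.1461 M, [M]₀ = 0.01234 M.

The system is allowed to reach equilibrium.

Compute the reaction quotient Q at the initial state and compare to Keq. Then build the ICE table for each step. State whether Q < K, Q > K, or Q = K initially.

Q₀ = 4.7290e-06; Q < K (proceeds forward)

Q₀ = 4.7290e-06 vs Keq = 44.12 ⇒ Q<K, forward
Step 1:
                  D         B         M
  Initial     5.032    0.1461   0.01234
  Change    -0.1374   -0.1374    0.1374
  Equil       4.895   0.00866    0.1498
  solve Keq expr → x = 0.04581; check Q = 44.12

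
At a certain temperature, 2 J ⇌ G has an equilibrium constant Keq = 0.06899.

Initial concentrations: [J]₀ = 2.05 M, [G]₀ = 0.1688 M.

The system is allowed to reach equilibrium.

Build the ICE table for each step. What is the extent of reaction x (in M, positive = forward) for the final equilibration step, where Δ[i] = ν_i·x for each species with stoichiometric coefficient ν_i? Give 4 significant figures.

Q₀ = 0.04017 vs Keq = 0.06899 ⇒ Q<K, forward
Step 1:
                    J           G
  I              2.05      0.1688
  C           -0.1569     0.07845
  E             1.893      0.2472
  solve Keq expr → x = 0.07845; check Q = 0.06899

x = 0.07845 M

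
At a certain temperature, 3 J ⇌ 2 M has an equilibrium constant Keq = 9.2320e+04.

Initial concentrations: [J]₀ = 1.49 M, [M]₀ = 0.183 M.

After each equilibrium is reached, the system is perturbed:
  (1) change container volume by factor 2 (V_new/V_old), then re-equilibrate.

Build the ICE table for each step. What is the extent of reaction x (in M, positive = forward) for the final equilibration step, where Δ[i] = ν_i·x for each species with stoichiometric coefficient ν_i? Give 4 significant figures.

x = -0.001046 M

Q₀ = 0.01012 vs Keq = 9.2320e+04 ⇒ Q<K, forward
Step 1:
                  J         M
  init         1.49     0.183
  Δ          -1.466     0.977
  eq        0.02443      1.16
  solve Keq expr → x = 0.4885; check Q = 9.2320e+04
Then change container volume by factor 2 (V_new/V_old).
Step 2:
                  J         M
  init      0.01221      0.58
  Δ        0.003138 -0.002092
  eq        0.01535    0.5779
  solve Keq expr → x = -0.001046; check Q = 9.2320e+04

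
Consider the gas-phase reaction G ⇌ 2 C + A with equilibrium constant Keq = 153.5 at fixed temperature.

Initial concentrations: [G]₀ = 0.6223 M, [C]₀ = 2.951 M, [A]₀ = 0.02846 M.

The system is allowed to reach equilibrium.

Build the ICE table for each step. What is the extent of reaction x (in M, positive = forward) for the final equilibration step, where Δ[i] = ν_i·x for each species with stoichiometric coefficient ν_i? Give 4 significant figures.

x = 0.5589 M

Q₀ = 0.3983 vs Keq = 153.5 ⇒ Q<K, forward
Step 1:
                  G         C         A
  init       0.6223     2.951   0.02846
  Δ         -0.5589     1.118    0.5589
  eq        0.06336     4.069    0.5874
  solve Keq expr → x = 0.5589; check Q = 153.5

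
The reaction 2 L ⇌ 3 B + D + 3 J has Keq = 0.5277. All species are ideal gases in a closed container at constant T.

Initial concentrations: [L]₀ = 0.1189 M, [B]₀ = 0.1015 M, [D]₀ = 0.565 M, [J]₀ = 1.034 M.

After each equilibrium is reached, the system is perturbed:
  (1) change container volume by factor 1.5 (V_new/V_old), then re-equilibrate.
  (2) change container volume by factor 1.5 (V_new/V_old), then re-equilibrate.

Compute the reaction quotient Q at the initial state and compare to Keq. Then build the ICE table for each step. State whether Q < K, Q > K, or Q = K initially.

Q₀ = 0.0462; Q < K (proceeds forward)

Q₀ = 0.0462 vs Keq = 0.5277 ⇒ Q<K, forward
Step 1:
                  L         B         D         J
  I          0.1189    0.1015     0.565     1.034
  C        -0.04031   0.06046   0.02015   0.06046
  E         0.07859     0.162    0.5852     1.094
  solve Keq expr → x = 0.02015; check Q = 0.5277
Then change container volume by factor 1.5 (V_new/V_old).
Step 2:
                  L         B         D         J
  I         0.05239     0.108    0.3901    0.7296
  C        -0.02179   0.03268   0.01089   0.03268
  E         0.03061    0.1407     0.401    0.7623
  solve Keq expr → x = 0.01089; check Q = 0.5277
Then change container volume by factor 1.5 (V_new/V_old).
Step 3:
                  L         B         D         J
  I          0.0204   0.09377    0.2673    0.5082
  C        -0.01052   0.01578   0.00526   0.01578
  E        0.009885    0.1096    0.2726     0.524
  solve Keq expr → x = 0.00526; check Q = 0.5277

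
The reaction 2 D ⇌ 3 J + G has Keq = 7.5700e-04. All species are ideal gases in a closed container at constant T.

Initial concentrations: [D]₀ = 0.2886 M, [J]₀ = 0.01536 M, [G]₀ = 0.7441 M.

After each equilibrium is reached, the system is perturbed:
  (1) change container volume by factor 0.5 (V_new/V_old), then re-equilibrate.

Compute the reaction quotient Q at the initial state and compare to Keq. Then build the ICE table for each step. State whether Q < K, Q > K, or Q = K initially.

Q₀ = 3.2375e-05; Q < K (proceeds forward)

Q₀ = 3.2375e-05 vs Keq = 7.5700e-04 ⇒ Q<K, forward
Step 1:
                   D          J          G
  Initial     0.2886    0.01536     0.7441
  Change    -0.01772    0.02658    0.00886
  Equil       0.2709    0.04194      0.753
  solve Keq expr → x = 0.00886; check Q = 7.5700e-04
Then change container volume by factor 0.5 (V_new/V_old).
Step 2:
                   D          J          G
  Initial     0.5418    0.08388      1.506
  Change     0.01976   -0.02964  -0.009881
  Equil       0.5615    0.05424      1.496
  solve Keq expr → x = -0.009881; check Q = 7.5700e-04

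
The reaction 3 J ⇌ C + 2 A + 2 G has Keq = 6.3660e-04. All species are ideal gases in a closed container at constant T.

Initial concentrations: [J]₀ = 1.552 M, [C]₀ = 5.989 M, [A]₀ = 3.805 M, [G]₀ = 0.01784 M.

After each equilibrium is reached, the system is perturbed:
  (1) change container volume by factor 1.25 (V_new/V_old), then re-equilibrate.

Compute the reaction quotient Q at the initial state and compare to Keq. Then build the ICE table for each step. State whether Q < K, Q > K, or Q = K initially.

Q₀ = 0.007382 vs Keq = 6.3660e-04 ⇒ Q>K, reverse
Step 1:
                   J          C          A          G
  Initial      1.552      5.989      3.805    0.01784
  Change     0.01873  -0.006243   -0.01249   -0.01249
  Equil        1.571      5.983      3.793   0.005354
  solve Keq expr → x = -0.006243; check Q = 6.3660e-04
Then change container volume by factor 1.25 (V_new/V_old).
Step 2:
                   J          C          A          G
  Initial      1.257      4.786      3.034   0.004283
  Change   -0.001588 5.2928e-04   0.001059   0.001059
  Equil        1.255      4.787      3.035   0.005342
  solve Keq expr → x = 5.2928e-04; check Q = 6.3660e-04

Q₀ = 0.007382; Q > K (proceeds reverse)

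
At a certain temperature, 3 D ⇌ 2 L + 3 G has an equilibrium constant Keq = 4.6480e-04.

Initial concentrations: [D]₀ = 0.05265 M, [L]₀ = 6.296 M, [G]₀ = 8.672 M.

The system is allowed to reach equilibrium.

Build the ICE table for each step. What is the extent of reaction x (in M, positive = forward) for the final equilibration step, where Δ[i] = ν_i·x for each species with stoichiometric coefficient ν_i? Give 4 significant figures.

x = -2.674 M

Q₀ = 1.7713e+08 vs Keq = 4.6480e-04 ⇒ Q>K, reverse
Step 1:
                   D          L          G
  I          0.05265      6.296      8.672
  C            8.023     -5.349     -8.023
  E            8.076     0.9471     0.6487
  solve Keq expr → x = -2.674; check Q = 4.6480e-04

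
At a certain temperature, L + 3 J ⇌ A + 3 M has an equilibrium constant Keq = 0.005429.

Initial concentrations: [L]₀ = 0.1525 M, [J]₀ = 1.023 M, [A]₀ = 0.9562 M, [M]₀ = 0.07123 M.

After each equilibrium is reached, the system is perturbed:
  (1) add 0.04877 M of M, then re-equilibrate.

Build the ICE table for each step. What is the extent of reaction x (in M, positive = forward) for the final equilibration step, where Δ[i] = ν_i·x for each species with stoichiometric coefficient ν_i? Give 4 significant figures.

x = -0.01381 M

Q₀ = 0.002117 vs Keq = 0.005429 ⇒ Q<K, forward
Step 1:
                   L          J          A          M
  init        0.1525      1.023     0.9562    0.07123
  Δ        -0.007442   -0.02233   0.007442    0.02233
  eq          0.1451      1.001     0.9636    0.09356
  solve Keq expr → x = 0.007442; check Q = 0.005429
Then add 0.04877 M of M.
Step 2:
                   L          J          A          M
  init        0.1451      1.001     0.9636     0.1423
  Δ          0.01381    0.04142   -0.01381   -0.04142
  eq          0.1589      1.042     0.9498     0.1009
  solve Keq expr → x = -0.01381; check Q = 0.005429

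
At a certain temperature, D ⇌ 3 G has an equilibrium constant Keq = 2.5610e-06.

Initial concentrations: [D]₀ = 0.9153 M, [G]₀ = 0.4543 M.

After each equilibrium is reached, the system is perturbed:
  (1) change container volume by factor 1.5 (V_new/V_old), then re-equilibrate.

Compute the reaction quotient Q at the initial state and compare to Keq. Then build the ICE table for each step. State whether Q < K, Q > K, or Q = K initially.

Q₀ = 0.1024 vs Keq = 2.5610e-06 ⇒ Q>K, reverse
Step 1:
                  D         G
  init       0.9153    0.4543
  Δ          0.1468   -0.4403
  eq          1.062   0.01396
  solve Keq expr → x = -0.1468; check Q = 2.5610e-06
Then change container volume by factor 1.5 (V_new/V_old).
Step 2:
                  D         G
  init       0.7081  0.009306
  Δ       -9.6093e-04  0.002883
  eq         0.7071   0.01219
  solve Keq expr → x = 9.6093e-04; check Q = 2.5610e-06

Q₀ = 0.1024; Q > K (proceeds reverse)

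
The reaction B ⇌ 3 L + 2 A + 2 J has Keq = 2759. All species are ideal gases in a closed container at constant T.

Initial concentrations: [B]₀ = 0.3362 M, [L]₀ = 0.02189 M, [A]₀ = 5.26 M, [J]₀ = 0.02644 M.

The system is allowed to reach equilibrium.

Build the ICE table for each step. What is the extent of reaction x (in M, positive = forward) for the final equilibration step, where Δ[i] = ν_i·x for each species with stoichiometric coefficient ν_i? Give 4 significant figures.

x = 0.33 M

Q₀ = 6.0344e-07 vs Keq = 2759 ⇒ Q<K, forward
Step 1:
                  B         L         A         J
  init       0.3362   0.02189      5.26   0.02644
  Δ           -0.33      0.99      0.66      0.66
  eq       0.006201     1.012      5.92    0.6864
  solve Keq expr → x = 0.33; check Q = 2759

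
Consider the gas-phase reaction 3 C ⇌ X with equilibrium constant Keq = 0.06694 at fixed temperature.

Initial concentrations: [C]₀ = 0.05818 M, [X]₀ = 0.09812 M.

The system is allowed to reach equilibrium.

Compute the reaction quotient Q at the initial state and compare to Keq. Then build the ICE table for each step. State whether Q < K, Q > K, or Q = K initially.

Q₀ = 498.2 vs Keq = 0.06694 ⇒ Q>K, reverse
Step 1:
                   C          X
  I          0.05818    0.09812
  C           0.2862   -0.09539
  E           0.3443   0.002733
  solve Keq expr → x = -0.09539; check Q = 0.06694

Q₀ = 498.2; Q > K (proceeds reverse)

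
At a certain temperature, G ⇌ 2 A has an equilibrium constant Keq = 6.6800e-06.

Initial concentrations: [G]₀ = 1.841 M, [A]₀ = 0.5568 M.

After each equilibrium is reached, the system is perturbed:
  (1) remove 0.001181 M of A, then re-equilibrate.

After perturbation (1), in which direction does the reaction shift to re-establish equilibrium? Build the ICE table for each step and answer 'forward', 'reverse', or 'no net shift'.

Q₀ = 0.1684 vs Keq = 6.6800e-06 ⇒ Q>K, reverse
Step 1:
                    G           A
  I             1.841      0.5568
  C            0.2765      -0.553
  E             2.118    0.003761
  solve Keq expr → x = -0.2765; check Q = 6.6800e-06
Then remove 0.001181 M of A.
Step 2:
                    G           A
  I             2.118     0.00258
  C       -5.9024e-04     0.00118
  E             2.117     0.00376
  solve Keq expr → x = 5.9024e-04; check Q = 6.6800e-06

Direction: forward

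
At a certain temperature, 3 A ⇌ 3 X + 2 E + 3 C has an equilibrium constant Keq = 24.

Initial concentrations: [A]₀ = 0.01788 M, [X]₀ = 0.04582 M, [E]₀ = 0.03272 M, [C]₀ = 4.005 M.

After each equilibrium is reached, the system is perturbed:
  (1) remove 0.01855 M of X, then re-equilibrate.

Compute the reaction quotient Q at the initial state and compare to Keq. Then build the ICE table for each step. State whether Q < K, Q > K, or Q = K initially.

Q₀ = 1.157; Q < K (proceeds forward)

Q₀ = 1.157 vs Keq = 24 ⇒ Q<K, forward
Step 1:
                    A           X           E           C
  init        0.01788     0.04582     0.03272       4.005
  Δ         -0.009118    0.009118    0.006079    0.009118
  eq         0.008762     0.05494      0.0388       4.014
  solve Keq expr → x = 0.003039; check Q = 24
Then remove 0.01855 M of X.
Step 2:
                    A           X           E           C
  init       0.008762     0.03639      0.0388       4.014
  Δ         -0.002402    0.002402    0.001602    0.002402
  eq          0.00636     0.03879      0.0404       4.017
  solve Keq expr → x = 8.0082e-04; check Q = 24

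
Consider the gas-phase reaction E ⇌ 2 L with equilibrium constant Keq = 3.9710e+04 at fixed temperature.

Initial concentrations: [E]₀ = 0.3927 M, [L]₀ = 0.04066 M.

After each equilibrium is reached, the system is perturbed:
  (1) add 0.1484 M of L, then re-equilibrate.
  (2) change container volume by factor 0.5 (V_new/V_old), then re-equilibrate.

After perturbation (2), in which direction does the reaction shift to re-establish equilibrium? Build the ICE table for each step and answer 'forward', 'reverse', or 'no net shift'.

Direction: reverse

Q₀ = 0.00421 vs Keq = 3.9710e+04 ⇒ Q<K, forward
Step 1:
                  E         L
  Initial    0.3927   0.04066
  Change    -0.3927    0.7854
  Equil   1.7183e-05     0.826
  solve Keq expr → x = 0.3927; check Q = 3.9710e+04
Then add 0.1484 M of L.
Step 2:
                  E         L
  Initial 1.7183e-05    0.9744
  Change  6.7278e-06 -1.3456e-05
  Equil   2.3910e-05    0.9744
  solve Keq expr → x = -6.7278e-06; check Q = 3.9710e+04
Then change container volume by factor 0.5 (V_new/V_old).
Step 3:
                  E         L
  Initial 4.7821e-05     1.949
  Change  4.7811e-05 -9.5623e-05
  Equil   9.5632e-05     1.949
  solve Keq expr → x = -4.7811e-05; check Q = 3.9710e+04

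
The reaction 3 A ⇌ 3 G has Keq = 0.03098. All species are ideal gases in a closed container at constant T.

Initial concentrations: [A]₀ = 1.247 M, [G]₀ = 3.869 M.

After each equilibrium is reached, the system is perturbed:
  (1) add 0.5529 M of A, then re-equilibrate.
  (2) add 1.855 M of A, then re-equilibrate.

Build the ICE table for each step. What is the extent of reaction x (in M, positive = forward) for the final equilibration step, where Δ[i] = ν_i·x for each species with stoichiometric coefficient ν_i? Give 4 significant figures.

x = 0.1478 M

Q₀ = 29.87 vs Keq = 0.03098 ⇒ Q>K, reverse
Step 1:
                    A           G
  Initial       1.247       3.869
  Change        2.646      -2.646
  Equil         3.893       1.223
  solve Keq expr → x = -0.8821; check Q = 0.03098
Then add 0.5529 M of A.
Step 2:
                    A           G
  Initial       4.446       1.223
  Change      -0.1321      0.1321
  Equil         4.314       1.355
  solve Keq expr → x = 0.04405; check Q = 0.03098
Then add 1.855 M of A.
Step 3:
                    A           G
  Initial       6.169       1.355
  Change      -0.4434      0.4434
  Equil         5.726       1.798
  solve Keq expr → x = 0.1478; check Q = 0.03098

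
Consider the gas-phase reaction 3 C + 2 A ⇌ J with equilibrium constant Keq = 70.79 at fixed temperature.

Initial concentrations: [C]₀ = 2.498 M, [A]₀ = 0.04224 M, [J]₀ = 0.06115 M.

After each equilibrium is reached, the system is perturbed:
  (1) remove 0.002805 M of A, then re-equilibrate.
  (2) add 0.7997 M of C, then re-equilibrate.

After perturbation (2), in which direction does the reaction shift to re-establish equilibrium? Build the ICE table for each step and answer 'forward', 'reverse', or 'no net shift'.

Direction: forward

Q₀ = 2.199 vs Keq = 70.79 ⇒ Q<K, forward
Step 1:
                    C           A           J
  I             2.498     0.04224     0.06115
  C          -0.05036    -0.03358     0.01679
  E             2.448    0.008665     0.07794
  solve Keq expr → x = 0.01679; check Q = 70.79
Then remove 0.002805 M of A.
Step 2:
                    C           A           J
  I             2.448     0.00586     0.07794
  C          0.004062    0.002708   -0.001354
  E             2.452    0.008568     0.07658
  solve Keq expr → x = -0.001354; check Q = 70.79
Then add 0.7997 M of C.
Step 3:
                    C           A           J
  I             3.251    0.008568     0.07658
  C         -0.004341   -0.002894    0.001447
  E             3.247    0.005674     0.07803
  solve Keq expr → x = 0.001447; check Q = 70.79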